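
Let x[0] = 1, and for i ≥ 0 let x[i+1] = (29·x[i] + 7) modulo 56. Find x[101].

x[0] = 1; x[1] = 36; x[2] = 43; x[3] = 22; x[4] = 29; x[5] = 8; x[6] = 15; x[7] = 50; x[8] = 1.
Since x[8] = x[0] = 1, the sequence is periodic with period 8.
So x[101] = x[0 + ((101-0) mod 8)] = x[5] = 8.

8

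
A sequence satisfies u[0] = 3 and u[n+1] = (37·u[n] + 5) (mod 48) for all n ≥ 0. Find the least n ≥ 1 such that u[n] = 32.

37

u[0] = 3; u[1] = 20; u[2] = 25; u[3] = 18; u[4] = 47; u[5] = 16; u[6] = 21; u[7] = 14; u[8] = 43; u[9] = 12; u[10] = 17; u[11] = 10; u[12] = 39; u[13] = 8; u[14] = 13; u[15] = 6; u[16] = 35; u[17] = 4; u[18] = 9; u[19] = 2; u[20] = 31; u[21] = 0; u[22] = 5; u[23] = 46; u[24] = 27; u[25] = 44; u[26] = 1; u[27] = 42; u[28] = 23; u[29] = 40; u[30] = 45; u[31] = 38; u[32] = 19; u[33] = 36; u[34] = 41; u[35] = 34; u[36] = 15; u[37] = 32; u[38] = 37; u[39] = 30; u[40] = 11; u[41] = 28; u[42] = 33; u[43] = 26; u[44] = 7; u[45] = 24; u[46] = 29; u[47] = 22; u[48] = 3.
The sequence repeats with period 48.
The value 32 first appears (with n ≥ 1) at u[37].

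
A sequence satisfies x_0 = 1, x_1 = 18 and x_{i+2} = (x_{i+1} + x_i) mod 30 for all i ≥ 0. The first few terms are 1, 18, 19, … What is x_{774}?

We have x_0 = 1; x_1 = 18; x_2 = 19; x_3 = 7; x_4 = 26; x_5 = 3; x_6 = 29; x_7 = 2; x_8 = 1; x_9 = 3; x_{10} = 4; x_{11} = 7; x_{12} = 11; x_{13} = 18; x_{14} = 29; x_{15} = 17; x_{16} = 16; x_{17} = 3; x_{18} = 19; x_{19} = 22; x_{20} = 11; x_{21} = 3; x_{22} = 14; x_{23} = 17; x_{24} = 1; x_{25} = 18.
The sequence repeats with period 24.
So x_{774} = x_{0 + ((774-0) mod 24)} = x_6 = 29.

29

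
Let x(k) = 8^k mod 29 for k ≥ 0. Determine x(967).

21

Listing terms: x(0) = 1,  x(1) = 8,  x(2) = 6,  x(3) = 19,  x(4) = 7,  x(5) = 27,  x(6) = 13,  x(7) = 17,  x(8) = 20,  x(9) = 15,  x(10) = 4,  x(11) = 3,  x(12) = 24,  x(13) = 18,  x(14) = 28,  x(15) = 21,  x(16) = 23,  x(17) = 10,  x(18) = 22,  x(19) = 2,  x(20) = 16,  x(21) = 12,  x(22) = 9,  x(23) = 14,  x(24) = 25,  x(25) = 26,  x(26) = 5,  x(27) = 11,  x(28) = 1.
Since x(28) = x(0) = 1, the sequence is periodic with period 28.
So x(967) = x(0 + ((967-0) mod 28)) = x(15) = 21.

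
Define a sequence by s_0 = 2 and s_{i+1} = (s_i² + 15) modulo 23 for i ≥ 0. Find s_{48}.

We have s_0 = 2; s_1 = 19; s_2 = 8; s_3 = 10; s_4 = 0; s_5 = 15; s_6 = 10.
Since s_6 = s_3 = 10, the sequence is eventually periodic: after a pre-period of length 3 it cycles with period 3.
For i ≥ 3, s_i depends only on (i - 3) mod 3. (48 - 3) mod 3 = 0, so s_{48} = s_3 = 10.

10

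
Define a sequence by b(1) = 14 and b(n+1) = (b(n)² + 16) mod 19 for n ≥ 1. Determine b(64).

b(1) = 14,  b(2) = 3,  b(3) = 6,  b(4) = 14.
Since b(4) = b(1) = 14, the sequence is periodic with period 3.
So b(64) = b(1 + ((64-1) mod 3)) = b(1) = 14.

14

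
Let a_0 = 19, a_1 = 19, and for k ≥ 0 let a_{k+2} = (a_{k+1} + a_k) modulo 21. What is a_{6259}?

Listing terms: a_0 = 19; a_1 = 19; a_2 = 17; a_3 = 15; a_4 = 11; a_5 = 5; a_6 = 16; a_7 = 0; a_8 = 16; a_9 = 16; a_{10} = 11; a_{11} = 6; a_{12} = 17; a_{13} = 2; a_{14} = 19; a_{15} = 0; a_{16} = 19; a_{17} = 19.
The sequence repeats with period 16.
So a_{6259} = a_{0 + ((6259-0) mod 16)} = a_3 = 15.

15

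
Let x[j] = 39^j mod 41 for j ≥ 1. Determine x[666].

23

Listing terms: x[1] = 39, x[2] = 4, x[3] = 33, x[4] = 16, x[5] = 9, x[6] = 23, x[7] = 36, x[8] = 10, x[9] = 21, x[10] = 40, x[11] = 2, x[12] = 37, x[13] = 8, x[14] = 25, x[15] = 32, x[16] = 18, x[17] = 5, x[18] = 31, x[19] = 20, x[20] = 1, x[21] = 39.
The sequence repeats with period 20.
So x[666] = x[1 + ((666-1) mod 20)] = x[6] = 23.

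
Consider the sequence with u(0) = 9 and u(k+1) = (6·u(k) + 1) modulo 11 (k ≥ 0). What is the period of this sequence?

10

We have u(0) = 9, u(1) = 0, u(2) = 1, u(3) = 7, u(4) = 10, u(5) = 6, u(6) = 4, u(7) = 3, u(8) = 8, u(9) = 5, u(10) = 9.
Since u(10) = u(0) = 9, the sequence is periodic with period 10.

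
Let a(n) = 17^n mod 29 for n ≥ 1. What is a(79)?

12

Listing terms: a(1) = 17,  a(2) = 28,  a(3) = 12,  a(4) = 1,  a(5) = 17.
The sequence repeats with period 4.
(79 - 1) mod 4 = 2, so a(79) = a(3) = 12.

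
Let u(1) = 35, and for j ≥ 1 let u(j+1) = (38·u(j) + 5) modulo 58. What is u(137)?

49

Listing terms: u(1) = 35; u(2) = 1; u(3) = 43; u(4) = 15; u(5) = 53; u(6) = 47; u(7) = 51; u(8) = 29; u(9) = 5; u(10) = 21; u(11) = 49; u(12) = 11; u(13) = 17; u(14) = 13; u(15) = 35.
Since u(15) = u(1) = 35, the sequence is periodic with period 14.
So u(137) = u(1 + ((137-1) mod 14)) = u(11) = 49.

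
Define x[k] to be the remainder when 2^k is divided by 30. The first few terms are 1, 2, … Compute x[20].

x[0] = 1,  x[1] = 2,  x[2] = 4,  x[3] = 8,  x[4] = 16,  x[5] = 2.
Since x[5] = x[1] = 2, the sequence is eventually periodic: after a pre-period of length 1 it cycles with period 4.
For k ≥ 1, x[k] depends only on (k - 1) mod 4. (20 - 1) mod 4 = 3, so x[20] = x[4] = 16.

16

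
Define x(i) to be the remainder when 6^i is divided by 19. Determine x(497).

17

We have x(0) = 1; x(1) = 6; x(2) = 17; x(3) = 7; x(4) = 4; x(5) = 5; x(6) = 11; x(7) = 9; x(8) = 16; x(9) = 1.
Since x(9) = x(0) = 1, the sequence is periodic with period 9.
So x(497) = x(0 + ((497-0) mod 9)) = x(2) = 17.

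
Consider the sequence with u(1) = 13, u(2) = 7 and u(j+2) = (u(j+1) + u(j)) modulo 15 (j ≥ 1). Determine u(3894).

8

We have u(1) = 13; u(2) = 7; u(3) = 5; u(4) = 12; u(5) = 2; u(6) = 14; u(7) = 1; u(8) = 0; u(9) = 1; u(10) = 1; u(11) = 2; u(12) = 3; u(13) = 5; u(14) = 8; u(15) = 13; u(16) = 6; u(17) = 4; u(18) = 10; u(19) = 14; u(20) = 9; u(21) = 8; u(22) = 2; u(23) = 10; u(24) = 12; u(25) = 7; u(26) = 4; u(27) = 11; u(28) = 0; u(29) = 11; u(30) = 11; u(31) = 7; u(32) = 3; u(33) = 10; u(34) = 13; u(35) = 8; u(36) = 6; u(37) = 14; u(38) = 5; u(39) = 4; u(40) = 9; u(41) = 13; u(42) = 7.
Since (u(41), u(42)) = (u(1), u(2)) = (13, 7) (two consecutive terms determine the rest), the sequence is periodic with period 40.
(3894 - 1) mod 40 = 13, so u(3894) = u(14) = 8.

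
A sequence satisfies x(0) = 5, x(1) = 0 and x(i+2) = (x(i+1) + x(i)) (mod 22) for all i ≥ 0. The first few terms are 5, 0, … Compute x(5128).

10

Computing terms: x(0) = 5, x(1) = 0, x(2) = 5, x(3) = 5, x(4) = 10, x(5) = 15, x(6) = 3, x(7) = 18, x(8) = 21, x(9) = 17, x(10) = 16, x(11) = 11, x(12) = 5, x(13) = 16, x(14) = 21, x(15) = 15, x(16) = 14, x(17) = 7, x(18) = 21, x(19) = 6, x(20) = 5, x(21) = 11, x(22) = 16, x(23) = 5, x(24) = 21, x(25) = 4, x(26) = 3, x(27) = 7, x(28) = 10, x(29) = 17, x(30) = 5, x(31) = 0.
The sequence repeats with period 30.
(5128 - 0) mod 30 = 28, so x(5128) = x(28) = 10.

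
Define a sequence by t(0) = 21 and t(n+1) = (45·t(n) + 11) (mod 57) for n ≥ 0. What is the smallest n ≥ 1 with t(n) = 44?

1

t(0) = 21, t(1) = 44, t(2) = 53, t(3) = 2, t(4) = 44.
Since t(4) = t(1) = 44, the sequence is eventually periodic: after a pre-period of length 1 it cycles with period 3.
The value 44 first appears (with n ≥ 1) at t(1).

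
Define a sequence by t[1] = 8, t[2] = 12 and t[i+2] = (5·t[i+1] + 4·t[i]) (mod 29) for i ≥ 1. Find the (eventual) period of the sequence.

21

Listing terms: t[1] = 8; t[2] = 12; t[3] = 5; t[4] = 15; t[5] = 8; t[6] = 13; t[7] = 10; t[8] = 15; t[9] = 28; t[10] = 26; t[11] = 10; t[12] = 9; t[13] = 27; t[14] = 26; t[15] = 6; t[16] = 18; t[17] = 27; t[18] = 4; t[19] = 12; t[20] = 18; t[21] = 22; t[22] = 8; t[23] = 12.
The sequence repeats with period 21.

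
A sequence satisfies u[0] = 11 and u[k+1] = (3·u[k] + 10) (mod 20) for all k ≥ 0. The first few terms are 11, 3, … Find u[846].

19

Listing terms: u[0] = 11; u[1] = 3; u[2] = 19; u[3] = 7; u[4] = 11.
Since u[4] = u[0] = 11, the sequence is periodic with period 4.
(846 - 0) mod 4 = 2, so u[846] = u[2] = 19.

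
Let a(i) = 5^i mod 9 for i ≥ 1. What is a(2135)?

Computing terms: a(1) = 5, a(2) = 7, a(3) = 8, a(4) = 4, a(5) = 2, a(6) = 1, a(7) = 5.
The sequence repeats with period 6.
So a(2135) = a(1 + ((2135-1) mod 6)) = a(5) = 2.

2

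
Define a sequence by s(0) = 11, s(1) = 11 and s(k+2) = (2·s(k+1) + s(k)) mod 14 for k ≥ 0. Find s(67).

11

s(0) = 11, s(1) = 11, s(2) = 5, s(3) = 7, s(4) = 5, s(5) = 3, s(6) = 11, s(7) = 11.
The sequence repeats with period 6.
So s(67) = s(0 + ((67-0) mod 6)) = s(1) = 11.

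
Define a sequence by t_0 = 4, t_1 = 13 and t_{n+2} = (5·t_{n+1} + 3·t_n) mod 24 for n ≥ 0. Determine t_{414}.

20

We have t_0 = 4,  t_1 = 13,  t_2 = 5,  t_3 = 16,  t_4 = 23,  t_5 = 19,  t_6 = 20,  t_7 = 13,  t_8 = 5.
Since (t_7, t_8) = (t_1, t_2) = (13, 5) (two consecutive terms determine the rest), the sequence is eventually periodic: after a pre-period of length 1 it cycles with period 6.
For n ≥ 1, t_n depends only on (n - 1) mod 6. (414 - 1) mod 6 = 5, so t_{414} = t_6 = 20.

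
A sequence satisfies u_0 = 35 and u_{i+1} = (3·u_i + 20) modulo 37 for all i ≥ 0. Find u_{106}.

u_0 = 35, u_1 = 14, u_2 = 25, u_3 = 21, u_4 = 9, u_5 = 10, u_6 = 13, u_7 = 22, u_8 = 12, u_9 = 19, u_{10} = 3, u_{11} = 29, u_{12} = 33, u_{13} = 8, u_{14} = 7, u_{15} = 4, u_{16} = 32, u_{17} = 5, u_{18} = 35.
The sequence repeats with period 18.
(106 - 0) mod 18 = 16, so u_{106} = u_{16} = 32.

32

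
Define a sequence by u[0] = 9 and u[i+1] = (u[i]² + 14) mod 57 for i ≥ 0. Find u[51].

56

Computing terms: u[0] = 9; u[1] = 38; u[2] = 33; u[3] = 20; u[4] = 15; u[5] = 11; u[6] = 21; u[7] = 56; u[8] = 15.
Since u[8] = u[4] = 15, the sequence is eventually periodic: after a pre-period of length 4 it cycles with period 4.
For i ≥ 4, u[i] depends only on (i - 4) mod 4. (51 - 4) mod 4 = 3, so u[51] = u[7] = 56.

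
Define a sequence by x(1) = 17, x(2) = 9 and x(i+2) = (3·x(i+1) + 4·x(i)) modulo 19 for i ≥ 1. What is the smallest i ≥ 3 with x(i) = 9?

15

Computing terms: x(1) = 17, x(2) = 9, x(3) = 0, x(4) = 17, x(5) = 13, x(6) = 12, x(7) = 12, x(8) = 8, x(9) = 15, x(10) = 1, x(11) = 6, x(12) = 3, x(13) = 14, x(14) = 16, x(15) = 9, x(16) = 15, x(17) = 5, x(18) = 18, x(19) = 17, x(20) = 9.
Since (x(19), x(20)) = (x(1), x(2)) = (17, 9) (two consecutive terms determine the rest), the sequence is periodic with period 18.
The value 9 first appears (with i ≥ 3) at x(15).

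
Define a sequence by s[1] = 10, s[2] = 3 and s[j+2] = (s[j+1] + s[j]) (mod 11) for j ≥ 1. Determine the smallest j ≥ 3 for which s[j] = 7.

s[1] = 10; s[2] = 3; s[3] = 2; s[4] = 5; s[5] = 7; s[6] = 1; s[7] = 8; s[8] = 9; s[9] = 6; s[10] = 4; s[11] = 10; s[12] = 3.
The sequence repeats with period 10.
The value 7 first appears (with j ≥ 3) at s[5].

5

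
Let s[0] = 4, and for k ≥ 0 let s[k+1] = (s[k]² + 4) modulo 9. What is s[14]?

8

We have s[0] = 4; s[1] = 2; s[2] = 8; s[3] = 5; s[4] = 2.
Since s[4] = s[1] = 2, the sequence is eventually periodic: after a pre-period of length 1 it cycles with period 3.
For k ≥ 1, s[k] depends only on (k - 1) mod 3. (14 - 1) mod 3 = 1, so s[14] = s[2] = 8.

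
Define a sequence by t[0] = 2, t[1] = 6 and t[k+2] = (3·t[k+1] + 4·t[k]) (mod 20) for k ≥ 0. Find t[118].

t[0] = 2, t[1] = 6, t[2] = 6, t[3] = 2, t[4] = 10, t[5] = 18, t[6] = 14, t[7] = 14, t[8] = 18, t[9] = 10, t[10] = 2, t[11] = 6.
The sequence repeats with period 10.
So t[118] = t[0 + ((118-0) mod 10)] = t[8] = 18.

18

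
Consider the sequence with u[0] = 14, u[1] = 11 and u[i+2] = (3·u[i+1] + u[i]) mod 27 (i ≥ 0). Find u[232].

26

We have u[0] = 14, u[1] = 11, u[2] = 20, u[3] = 17, u[4] = 17, u[5] = 14, u[6] = 5, u[7] = 2, u[8] = 11, u[9] = 8, u[10] = 8, u[11] = 5, u[12] = 23, u[13] = 20, u[14] = 2, u[15] = 26, u[16] = 26, u[17] = 23, u[18] = 14, u[19] = 11.
The sequence repeats with period 18.
So u[232] = u[0 + ((232-0) mod 18)] = u[16] = 26.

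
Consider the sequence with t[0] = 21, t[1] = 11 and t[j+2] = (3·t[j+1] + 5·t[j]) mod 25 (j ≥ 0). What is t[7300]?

Listing terms: t[0] = 21, t[1] = 11, t[2] = 13, t[3] = 19, t[4] = 22, t[5] = 11, t[6] = 18, t[7] = 9, t[8] = 17, t[9] = 21, t[10] = 23, t[11] = 24, t[12] = 12, t[13] = 6, t[14] = 3, t[15] = 14, t[16] = 7, t[17] = 16, t[18] = 8, t[19] = 4, t[20] = 2, t[21] = 1, t[22] = 13, t[23] = 19.
Since (t[22], t[23]) = (t[2], t[3]) = (13, 19) (two consecutive terms determine the rest), the sequence is eventually periodic: after a pre-period of length 2 it cycles with period 20.
For j ≥ 2, t[j] depends only on (j - 2) mod 20. (7300 - 2) mod 20 = 18, so t[7300] = t[20] = 2.

2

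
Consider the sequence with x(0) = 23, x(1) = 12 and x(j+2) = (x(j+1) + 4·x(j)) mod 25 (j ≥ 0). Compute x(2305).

22

x(0) = 23,  x(1) = 12,  x(2) = 4,  x(3) = 2,  x(4) = 18,  x(5) = 1,  x(6) = 23,  x(7) = 2,  x(8) = 19,  x(9) = 2,  x(10) = 3,  x(11) = 11,  x(12) = 23,  x(13) = 17,  x(14) = 9,  x(15) = 2,  x(16) = 13,  x(17) = 21,  x(18) = 23,  x(19) = 7,  x(20) = 24,  x(21) = 2,  x(22) = 23,  x(23) = 6,  x(24) = 23,  x(25) = 22,  x(26) = 14,  x(27) = 2,  x(28) = 8,  x(29) = 16,  x(30) = 23,  x(31) = 12.
The sequence repeats with period 30.
(2305 - 0) mod 30 = 25, so x(2305) = x(25) = 22.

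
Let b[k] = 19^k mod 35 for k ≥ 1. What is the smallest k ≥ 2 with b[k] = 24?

Computing terms: b[1] = 19, b[2] = 11, b[3] = 34, b[4] = 16, b[5] = 24, b[6] = 1, b[7] = 19.
The sequence repeats with period 6.
The value 24 first appears (with k ≥ 2) at b[5].

5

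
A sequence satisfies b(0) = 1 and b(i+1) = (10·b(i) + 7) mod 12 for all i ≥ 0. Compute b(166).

5

b(0) = 1,  b(1) = 5,  b(2) = 9,  b(3) = 1.
The sequence repeats with period 3.
(166 - 0) mod 3 = 1, so b(166) = b(1) = 5.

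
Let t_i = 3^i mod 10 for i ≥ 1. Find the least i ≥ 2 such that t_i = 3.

5

We have t_1 = 3, t_2 = 9, t_3 = 7, t_4 = 1, t_5 = 3.
Since t_5 = t_1 = 3, the sequence is periodic with period 4.
The value 3 next appears (with i ≥ 2) at t_5.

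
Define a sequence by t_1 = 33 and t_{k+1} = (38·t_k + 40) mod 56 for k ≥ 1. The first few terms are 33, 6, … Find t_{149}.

24

t_1 = 33, t_2 = 6, t_3 = 44, t_4 = 32, t_5 = 24, t_6 = 0, t_7 = 40, t_8 = 48, t_9 = 16, t_{10} = 32.
Since t_{10} = t_4 = 32, the sequence is eventually periodic: after a pre-period of length 3 it cycles with period 6.
For k ≥ 4, t_k depends only on (k - 4) mod 6. (149 - 4) mod 6 = 1, so t_{149} = t_5 = 24.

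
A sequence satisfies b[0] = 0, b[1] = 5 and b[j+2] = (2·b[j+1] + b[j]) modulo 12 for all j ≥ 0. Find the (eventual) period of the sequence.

8

Listing terms: b[0] = 0; b[1] = 5; b[2] = 10; b[3] = 1; b[4] = 0; b[5] = 1; b[6] = 2; b[7] = 5; b[8] = 0; b[9] = 5.
The sequence repeats with period 8.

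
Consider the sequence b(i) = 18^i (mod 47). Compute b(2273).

Listing terms: b(1) = 18, b(2) = 42, b(3) = 4, b(4) = 25, b(5) = 27, b(6) = 16, b(7) = 6, b(8) = 14, b(9) = 17, b(10) = 24, b(11) = 9, b(12) = 21, b(13) = 2, b(14) = 36, b(15) = 37, b(16) = 8, b(17) = 3, b(18) = 7, b(19) = 32, b(20) = 12, b(21) = 28, b(22) = 34, b(23) = 1, b(24) = 18.
Since b(24) = b(1) = 18, the sequence is periodic with period 23.
So b(2273) = b(1 + ((2273-1) mod 23)) = b(19) = 32.

32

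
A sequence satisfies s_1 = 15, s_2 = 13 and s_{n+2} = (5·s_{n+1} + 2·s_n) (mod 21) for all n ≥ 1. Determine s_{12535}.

12

s_1 = 15, s_2 = 13, s_3 = 11, s_4 = 18, s_5 = 7, s_6 = 8, s_7 = 12, s_8 = 13, s_9 = 5, s_{10} = 9, s_{11} = 13, s_{12} = 20, s_{13} = 0, s_{14} = 19, s_{15} = 11, s_{16} = 9, s_{17} = 4, s_{18} = 17, s_{19} = 9, s_{20} = 16, s_{21} = 14, s_{22} = 18, s_{23} = 13, s_{24} = 17, s_{25} = 6, s_{26} = 1, s_{27} = 17, s_{28} = 3, s_{29} = 7, s_{30} = 20, s_{31} = 9, s_{32} = 1, s_{33} = 2, s_{34} = 12, s_{35} = 1, s_{36} = 8, s_{37} = 0, s_{38} = 16, s_{39} = 17, s_{40} = 12, s_{41} = 10, s_{42} = 11, s_{43} = 12, s_{44} = 19, s_{45} = 14, s_{46} = 3, s_{47} = 1, s_{48} = 11, s_{49} = 15, s_{50} = 13.
Since (s_{49}, s_{50}) = (s_1, s_2) = (15, 13) (two consecutive terms determine the rest), the sequence is periodic with period 48.
So s_{12535} = s_{1 + ((12535-1) mod 48)} = s_7 = 12.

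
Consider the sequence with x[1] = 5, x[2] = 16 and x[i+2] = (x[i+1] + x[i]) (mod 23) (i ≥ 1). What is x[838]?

6

x[1] = 5, x[2] = 16, x[3] = 21, x[4] = 14, x[5] = 12, x[6] = 3, x[7] = 15, x[8] = 18, x[9] = 10, x[10] = 5, x[11] = 15, x[12] = 20, x[13] = 12, x[14] = 9, x[15] = 21, x[16] = 7, x[17] = 5, x[18] = 12, x[19] = 17, x[20] = 6, x[21] = 0, x[22] = 6, x[23] = 6, x[24] = 12, x[25] = 18, x[26] = 7, x[27] = 2, x[28] = 9, x[29] = 11, x[30] = 20, x[31] = 8, x[32] = 5, x[33] = 13, x[34] = 18, x[35] = 8, x[36] = 3, x[37] = 11, x[38] = 14, x[39] = 2, x[40] = 16, x[41] = 18, x[42] = 11, x[43] = 6, x[44] = 17, x[45] = 0, x[46] = 17, x[47] = 17, x[48] = 11, x[49] = 5, x[50] = 16.
Since (x[49], x[50]) = (x[1], x[2]) = (5, 16) (two consecutive terms determine the rest), the sequence is periodic with period 48.
(838 - 1) mod 48 = 21, so x[838] = x[22] = 6.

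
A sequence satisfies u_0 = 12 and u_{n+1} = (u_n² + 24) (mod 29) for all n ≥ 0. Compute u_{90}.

0

We have u_0 = 12,  u_1 = 23,  u_2 = 2,  u_3 = 28,  u_4 = 25,  u_5 = 11,  u_6 = 0,  u_7 = 24,  u_8 = 20,  u_9 = 18,  u_{10} = 0.
Since u_{10} = u_6 = 0, the sequence is eventually periodic: after a pre-period of length 6 it cycles with period 4.
For n ≥ 6, u_n depends only on (n - 6) mod 4. (90 - 6) mod 4 = 0, so u_{90} = u_6 = 0.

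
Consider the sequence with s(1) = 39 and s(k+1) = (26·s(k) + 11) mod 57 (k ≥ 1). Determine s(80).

56

We have s(1) = 39,  s(2) = 56,  s(3) = 42,  s(4) = 20,  s(5) = 18,  s(6) = 23,  s(7) = 39.
The sequence repeats with period 6.
So s(80) = s(1 + ((80-1) mod 6)) = s(2) = 56.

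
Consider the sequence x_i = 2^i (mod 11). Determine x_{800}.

1

We have x_1 = 2; x_2 = 4; x_3 = 8; x_4 = 5; x_5 = 10; x_6 = 9; x_7 = 7; x_8 = 3; x_9 = 6; x_{10} = 1; x_{11} = 2.
The sequence repeats with period 10.
So x_{800} = x_{1 + ((800-1) mod 10)} = x_{10} = 1.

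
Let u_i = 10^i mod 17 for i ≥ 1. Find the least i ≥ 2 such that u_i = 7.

9

We have u_1 = 10; u_2 = 15; u_3 = 14; u_4 = 4; u_5 = 6; u_6 = 9; u_7 = 5; u_8 = 16; u_9 = 7; u_{10} = 2; u_{11} = 3; u_{12} = 13; u_{13} = 11; u_{14} = 8; u_{15} = 12; u_{16} = 1; u_{17} = 10.
Since u_{17} = u_1 = 10, the sequence is periodic with period 16.
The value 7 first appears (with i ≥ 2) at u_9.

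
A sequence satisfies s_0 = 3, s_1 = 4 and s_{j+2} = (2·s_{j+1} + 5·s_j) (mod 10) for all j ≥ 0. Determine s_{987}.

Listing terms: s_0 = 3, s_1 = 4, s_2 = 3, s_3 = 6, s_4 = 7, s_5 = 4, s_6 = 3.
Since (s_5, s_6) = (s_1, s_2) = (4, 3) (two consecutive terms determine the rest), the sequence is eventually periodic: after a pre-period of length 1 it cycles with period 4.
For j ≥ 1, s_j depends only on (j - 1) mod 4. (987 - 1) mod 4 = 2, so s_{987} = s_3 = 6.

6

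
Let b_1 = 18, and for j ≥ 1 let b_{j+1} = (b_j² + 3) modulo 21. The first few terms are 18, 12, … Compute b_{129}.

0

We have b_1 = 18; b_2 = 12; b_3 = 0; b_4 = 3; b_5 = 12.
Since b_5 = b_2 = 12, the sequence is eventually periodic: after a pre-period of length 1 it cycles with period 3.
For j ≥ 2, b_j depends only on (j - 2) mod 3. (129 - 2) mod 3 = 1, so b_{129} = b_3 = 0.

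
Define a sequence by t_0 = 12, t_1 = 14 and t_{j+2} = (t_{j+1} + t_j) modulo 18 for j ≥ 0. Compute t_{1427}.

16

Computing terms: t_0 = 12; t_1 = 14; t_2 = 8; t_3 = 4; t_4 = 12; t_5 = 16; t_6 = 10; t_7 = 8; t_8 = 0; t_9 = 8; t_{10} = 8; t_{11} = 16; t_{12} = 6; t_{13} = 4; t_{14} = 10; t_{15} = 14; t_{16} = 6; t_{17} = 2; t_{18} = 8; t_{19} = 10; t_{20} = 0; t_{21} = 10; t_{22} = 10; t_{23} = 2; t_{24} = 12; t_{25} = 14.
Since (t_{24}, t_{25}) = (t_0, t_1) = (12, 14) (two consecutive terms determine the rest), the sequence is periodic with period 24.
(1427 - 0) mod 24 = 11, so t_{1427} = t_{11} = 16.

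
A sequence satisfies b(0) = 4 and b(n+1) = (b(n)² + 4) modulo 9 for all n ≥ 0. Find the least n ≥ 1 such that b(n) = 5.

Computing terms: b(0) = 4; b(1) = 2; b(2) = 8; b(3) = 5; b(4) = 2.
Since b(4) = b(1) = 2, the sequence is eventually periodic: after a pre-period of length 1 it cycles with period 3.
The value 5 first appears (with n ≥ 1) at b(3).

3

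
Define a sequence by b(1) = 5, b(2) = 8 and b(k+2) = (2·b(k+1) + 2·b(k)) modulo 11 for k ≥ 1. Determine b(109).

9

Listing terms: b(1) = 5,  b(2) = 8,  b(3) = 4,  b(4) = 2,  b(5) = 1,  b(6) = 6,  b(7) = 3,  b(8) = 7,  b(9) = 9,  b(10) = 10,  b(11) = 5,  b(12) = 8.
Since (b(11), b(12)) = (b(1), b(2)) = (5, 8) (two consecutive terms determine the rest), the sequence is periodic with period 10.
(109 - 1) mod 10 = 8, so b(109) = b(9) = 9.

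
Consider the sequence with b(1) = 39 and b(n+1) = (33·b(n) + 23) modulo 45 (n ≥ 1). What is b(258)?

35

Computing terms: b(1) = 39,  b(2) = 5,  b(3) = 8,  b(4) = 17,  b(5) = 44,  b(6) = 35,  b(7) = 8.
Since b(7) = b(3) = 8, the sequence is eventually periodic: after a pre-period of length 2 it cycles with period 4.
For n ≥ 3, b(n) depends only on (n - 3) mod 4. (258 - 3) mod 4 = 3, so b(258) = b(6) = 35.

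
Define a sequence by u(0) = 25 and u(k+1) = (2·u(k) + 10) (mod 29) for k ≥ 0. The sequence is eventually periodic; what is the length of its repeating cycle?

u(0) = 25; u(1) = 2; u(2) = 14; u(3) = 9; u(4) = 28; u(5) = 8; u(6) = 26; u(7) = 4; u(8) = 18; u(9) = 17; u(10) = 15; u(11) = 11; u(12) = 3; u(13) = 16; u(14) = 13; u(15) = 7; u(16) = 24; u(17) = 0; u(18) = 10; u(19) = 1; u(20) = 12; u(21) = 5; u(22) = 20; u(23) = 21; u(24) = 23; u(25) = 27; u(26) = 6; u(27) = 22; u(28) = 25.
The sequence repeats with period 28.

28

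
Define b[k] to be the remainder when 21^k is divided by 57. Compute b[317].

15

We have b[0] = 1,  b[1] = 21,  b[2] = 42,  b[3] = 27,  b[4] = 54,  b[5] = 51,  b[6] = 45,  b[7] = 33,  b[8] = 9,  b[9] = 18,  b[10] = 36,  b[11] = 15,  b[12] = 30,  b[13] = 3,  b[14] = 6,  b[15] = 12,  b[16] = 24,  b[17] = 48,  b[18] = 39,  b[19] = 21.
Since b[19] = b[1] = 21, the sequence is eventually periodic: after a pre-period of length 1 it cycles with period 18.
For k ≥ 1, b[k] depends only on (k - 1) mod 18. (317 - 1) mod 18 = 10, so b[317] = b[11] = 15.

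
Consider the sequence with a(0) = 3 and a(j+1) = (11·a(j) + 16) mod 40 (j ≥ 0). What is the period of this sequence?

10

a(0) = 3, a(1) = 9, a(2) = 35, a(3) = 1, a(4) = 27, a(5) = 33, a(6) = 19, a(7) = 25, a(8) = 11, a(9) = 17, a(10) = 3.
The sequence repeats with period 10.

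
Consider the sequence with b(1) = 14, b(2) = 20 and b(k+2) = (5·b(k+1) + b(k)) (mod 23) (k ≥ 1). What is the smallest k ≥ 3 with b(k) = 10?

9

We have b(1) = 14; b(2) = 20; b(3) = 22; b(4) = 15; b(5) = 5; b(6) = 17; b(7) = 21; b(8) = 7; b(9) = 10; b(10) = 11; b(11) = 19; b(12) = 14; b(13) = 20.
The sequence repeats with period 11.
The value 10 first appears (with k ≥ 3) at b(9).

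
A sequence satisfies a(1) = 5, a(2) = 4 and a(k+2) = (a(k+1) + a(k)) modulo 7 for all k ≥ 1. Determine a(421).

1

We have a(1) = 5, a(2) = 4, a(3) = 2, a(4) = 6, a(5) = 1, a(6) = 0, a(7) = 1, a(8) = 1, a(9) = 2, a(10) = 3, a(11) = 5, a(12) = 1, a(13) = 6, a(14) = 0, a(15) = 6, a(16) = 6, a(17) = 5, a(18) = 4.
Since (a(17), a(18)) = (a(1), a(2)) = (5, 4) (two consecutive terms determine the rest), the sequence is periodic with period 16.
(421 - 1) mod 16 = 4, so a(421) = a(5) = 1.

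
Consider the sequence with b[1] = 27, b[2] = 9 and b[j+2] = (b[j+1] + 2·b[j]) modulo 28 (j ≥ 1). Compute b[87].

b[1] = 27; b[2] = 9; b[3] = 7; b[4] = 25; b[5] = 11; b[6] = 5; b[7] = 27; b[8] = 9.
The sequence repeats with period 6.
So b[87] = b[1 + ((87-1) mod 6)] = b[3] = 7.

7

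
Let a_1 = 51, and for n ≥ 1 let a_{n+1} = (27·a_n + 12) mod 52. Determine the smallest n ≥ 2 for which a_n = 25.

14

Computing terms: a_1 = 51,  a_2 = 37,  a_3 = 23,  a_4 = 9,  a_5 = 47,  a_6 = 33,  a_7 = 19,  a_8 = 5,  a_9 = 43,  a_{10} = 29,  a_{11} = 15,  a_{12} = 1,  a_{13} = 39,  a_{14} = 25,  a_{15} = 11,  a_{16} = 49,  a_{17} = 35,  a_{18} = 21,  a_{19} = 7,  a_{20} = 45,  a_{21} = 31,  a_{22} = 17,  a_{23} = 3,  a_{24} = 41,  a_{25} = 27,  a_{26} = 13,  a_{27} = 51.
The sequence repeats with period 26.
The value 25 first appears (with n ≥ 2) at a_{14}.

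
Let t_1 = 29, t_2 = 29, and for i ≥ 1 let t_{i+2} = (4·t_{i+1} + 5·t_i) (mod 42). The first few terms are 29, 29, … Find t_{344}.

Listing terms: t_1 = 29,  t_2 = 29,  t_3 = 9,  t_4 = 13,  t_5 = 13,  t_6 = 33,  t_7 = 29,  t_8 = 29.
The sequence repeats with period 6.
(344 - 1) mod 6 = 1, so t_{344} = t_2 = 29.

29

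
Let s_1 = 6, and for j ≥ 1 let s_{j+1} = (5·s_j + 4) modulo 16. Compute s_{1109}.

Computing terms: s_1 = 6; s_2 = 2; s_3 = 14; s_4 = 10; s_5 = 6.
The sequence repeats with period 4.
So s_{1109} = s_{1 + ((1109-1) mod 4)} = s_1 = 6.

6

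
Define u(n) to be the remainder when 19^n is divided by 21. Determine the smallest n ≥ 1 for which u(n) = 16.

Computing terms: u(0) = 1,  u(1) = 19,  u(2) = 4,  u(3) = 13,  u(4) = 16,  u(5) = 10,  u(6) = 1.
The sequence repeats with period 6.
The value 16 first appears (with n ≥ 1) at u(4).

4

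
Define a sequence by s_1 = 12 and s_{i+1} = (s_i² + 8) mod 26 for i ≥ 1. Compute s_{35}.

22

s_1 = 12, s_2 = 22, s_3 = 24, s_4 = 12.
Since s_4 = s_1 = 12, the sequence is periodic with period 3.
(35 - 1) mod 3 = 1, so s_{35} = s_2 = 22.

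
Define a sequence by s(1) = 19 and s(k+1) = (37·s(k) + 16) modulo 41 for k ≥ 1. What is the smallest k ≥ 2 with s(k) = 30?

Listing terms: s(1) = 19, s(2) = 22, s(3) = 10, s(4) = 17, s(5) = 30, s(6) = 19.
Since s(6) = s(1) = 19, the sequence is periodic with period 5.
The value 30 first appears (with k ≥ 2) at s(5).

5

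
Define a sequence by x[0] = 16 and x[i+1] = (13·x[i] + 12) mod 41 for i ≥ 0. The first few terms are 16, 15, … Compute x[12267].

8

We have x[0] = 16, x[1] = 15, x[2] = 2, x[3] = 38, x[4] = 14, x[5] = 30, x[6] = 33, x[7] = 31, x[8] = 5, x[9] = 36, x[10] = 29, x[11] = 20, x[12] = 26, x[13] = 22, x[14] = 11, x[15] = 32, x[16] = 18, x[17] = 0, x[18] = 12, x[19] = 4, x[20] = 23, x[21] = 24, x[22] = 37, x[23] = 1, x[24] = 25, x[25] = 9, x[26] = 6, x[27] = 8, x[28] = 34, x[29] = 3, x[30] = 10, x[31] = 19, x[32] = 13, x[33] = 17, x[34] = 28, x[35] = 7, x[36] = 21, x[37] = 39, x[38] = 27, x[39] = 35, x[40] = 16.
The sequence repeats with period 40.
(12267 - 0) mod 40 = 27, so x[12267] = x[27] = 8.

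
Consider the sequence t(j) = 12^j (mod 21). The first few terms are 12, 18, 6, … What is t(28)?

We have t(1) = 12, t(2) = 18, t(3) = 6, t(4) = 9, t(5) = 3, t(6) = 15, t(7) = 12.
Since t(7) = t(1) = 12, the sequence is periodic with period 6.
(28 - 1) mod 6 = 3, so t(28) = t(4) = 9.

9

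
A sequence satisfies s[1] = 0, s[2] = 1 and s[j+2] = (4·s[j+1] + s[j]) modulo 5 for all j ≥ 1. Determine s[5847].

Computing terms: s[1] = 0, s[2] = 1, s[3] = 4, s[4] = 2, s[5] = 2, s[6] = 0, s[7] = 2, s[8] = 3, s[9] = 4, s[10] = 4, s[11] = 0, s[12] = 4, s[13] = 1, s[14] = 3, s[15] = 3, s[16] = 0, s[17] = 3, s[18] = 2, s[19] = 1, s[20] = 1, s[21] = 0, s[22] = 1.
The sequence repeats with period 20.
So s[5847] = s[1 + ((5847-1) mod 20)] = s[7] = 2.

2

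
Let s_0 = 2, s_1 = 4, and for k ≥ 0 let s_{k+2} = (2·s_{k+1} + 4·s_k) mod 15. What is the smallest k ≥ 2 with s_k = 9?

Computing terms: s_0 = 2,  s_1 = 4,  s_2 = 1,  s_3 = 3,  s_4 = 10,  s_5 = 2,  s_6 = 14,  s_7 = 6,  s_8 = 8,  s_9 = 10,  s_{10} = 7,  s_{11} = 9,  s_{12} = 1,  s_{13} = 8,  s_{14} = 5,  s_{15} = 12,  s_{16} = 14,  s_{17} = 1,  s_{18} = 13,  s_{19} = 0,  s_{20} = 7,  s_{21} = 14,  s_{22} = 11,  s_{23} = 3,  s_{24} = 5,  s_{25} = 7,  s_{26} = 4,  s_{27} = 6,  s_{28} = 13,  s_{29} = 5,  s_{30} = 2,  s_{31} = 9,  s_{32} = 11,  s_{33} = 13,  s_{34} = 10,  s_{35} = 12,  s_{36} = 4,  s_{37} = 11,  s_{38} = 8,  s_{39} = 0,  s_{40} = 2,  s_{41} = 4.
The sequence repeats with period 40.
The value 9 first appears (with k ≥ 2) at s_{11}.

11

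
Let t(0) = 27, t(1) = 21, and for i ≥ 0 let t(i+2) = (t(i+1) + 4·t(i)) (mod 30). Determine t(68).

Listing terms: t(0) = 27; t(1) = 21; t(2) = 9; t(3) = 3; t(4) = 9; t(5) = 21; t(6) = 27; t(7) = 21.
Since (t(6), t(7)) = (t(0), t(1)) = (27, 21) (two consecutive terms determine the rest), the sequence is periodic with period 6.
(68 - 0) mod 6 = 2, so t(68) = t(2) = 9.

9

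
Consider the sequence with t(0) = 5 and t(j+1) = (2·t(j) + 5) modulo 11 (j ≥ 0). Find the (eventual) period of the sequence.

Computing terms: t(0) = 5; t(1) = 4; t(2) = 2; t(3) = 9; t(4) = 1; t(5) = 7; t(6) = 8; t(7) = 10; t(8) = 3; t(9) = 0; t(10) = 5.
The sequence repeats with period 10.

10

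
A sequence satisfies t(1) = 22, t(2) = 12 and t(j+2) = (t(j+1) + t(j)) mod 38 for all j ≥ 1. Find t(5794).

t(1) = 22, t(2) = 12, t(3) = 34, t(4) = 8, t(5) = 4, t(6) = 12, t(7) = 16, t(8) = 28, t(9) = 6, t(10) = 34, t(11) = 2, t(12) = 36, t(13) = 0, t(14) = 36, t(15) = 36, t(16) = 34, t(17) = 32, t(18) = 28, t(19) = 22, t(20) = 12.
The sequence repeats with period 18.
So t(5794) = t(1 + ((5794-1) mod 18)) = t(16) = 34.

34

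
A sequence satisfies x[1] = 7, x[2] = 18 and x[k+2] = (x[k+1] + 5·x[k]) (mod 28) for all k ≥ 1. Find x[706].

Listing terms: x[1] = 7; x[2] = 18; x[3] = 25; x[4] = 3; x[5] = 16; x[6] = 3; x[7] = 27; x[8] = 14; x[9] = 9; x[10] = 23; x[11] = 12; x[12] = 15; x[13] = 19; x[14] = 10; x[15] = 21; x[16] = 15; x[17] = 8; x[18] = 27; x[19] = 11; x[20] = 6; x[21] = 5; x[22] = 7; x[23] = 4; x[24] = 11; x[25] = 3; x[26] = 2; x[27] = 17; x[28] = 27; x[29] = 0; x[30] = 23; x[31] = 23; x[32] = 26; x[33] = 1; x[34] = 19; x[35] = 24; x[36] = 7; x[37] = 15; x[38] = 22; x[39] = 13; x[40] = 11; x[41] = 20; x[42] = 19; x[43] = 7; x[44] = 18.
Since (x[43], x[44]) = (x[1], x[2]) = (7, 18) (two consecutive terms determine the rest), the sequence is periodic with period 42.
So x[706] = x[1 + ((706-1) mod 42)] = x[34] = 19.

19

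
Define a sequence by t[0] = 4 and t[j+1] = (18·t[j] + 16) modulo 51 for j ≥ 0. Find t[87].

19

t[0] = 4, t[1] = 37, t[2] = 19, t[3] = 1, t[4] = 34, t[5] = 16, t[6] = 49, t[7] = 31, t[8] = 13, t[9] = 46, t[10] = 28, t[11] = 10, t[12] = 43, t[13] = 25, t[14] = 7, t[15] = 40, t[16] = 22, t[17] = 4.
Since t[17] = t[0] = 4, the sequence is periodic with period 17.
So t[87] = t[0 + ((87-0) mod 17)] = t[2] = 19.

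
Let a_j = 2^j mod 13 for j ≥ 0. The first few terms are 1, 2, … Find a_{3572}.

9

a_0 = 1, a_1 = 2, a_2 = 4, a_3 = 8, a_4 = 3, a_5 = 6, a_6 = 12, a_7 = 11, a_8 = 9, a_9 = 5, a_{10} = 10, a_{11} = 7, a_{12} = 1.
Since a_{12} = a_0 = 1, the sequence is periodic with period 12.
(3572 - 0) mod 12 = 8, so a_{3572} = a_8 = 9.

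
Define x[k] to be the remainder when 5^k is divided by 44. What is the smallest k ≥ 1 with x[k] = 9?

Listing terms: x[0] = 1,  x[1] = 5,  x[2] = 25,  x[3] = 37,  x[4] = 9,  x[5] = 1.
The sequence repeats with period 5.
The value 9 first appears (with k ≥ 1) at x[4].

4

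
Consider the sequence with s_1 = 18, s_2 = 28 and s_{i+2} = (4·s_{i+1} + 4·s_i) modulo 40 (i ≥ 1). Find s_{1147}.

8

We have s_1 = 18,  s_2 = 28,  s_3 = 24,  s_4 = 8,  s_5 = 8,  s_6 = 24,  s_7 = 8.
Since (s_6, s_7) = (s_3, s_4) = (24, 8) (two consecutive terms determine the rest), the sequence is eventually periodic: after a pre-period of length 2 it cycles with period 3.
For i ≥ 3, s_i depends only on (i - 3) mod 3. (1147 - 3) mod 3 = 1, so s_{1147} = s_4 = 8.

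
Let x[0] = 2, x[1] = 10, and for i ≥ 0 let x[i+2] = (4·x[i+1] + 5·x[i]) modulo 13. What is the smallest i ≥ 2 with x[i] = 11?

We have x[0] = 2,  x[1] = 10,  x[2] = 11,  x[3] = 3,  x[4] = 2,  x[5] = 10.
The sequence repeats with period 4.
The value 11 first appears (with i ≥ 2) at x[2].

2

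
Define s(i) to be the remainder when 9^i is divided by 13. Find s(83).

3

Listing terms: s(1) = 9, s(2) = 3, s(3) = 1, s(4) = 9.
Since s(4) = s(1) = 9, the sequence is periodic with period 3.
So s(83) = s(1 + ((83-1) mod 3)) = s(2) = 3.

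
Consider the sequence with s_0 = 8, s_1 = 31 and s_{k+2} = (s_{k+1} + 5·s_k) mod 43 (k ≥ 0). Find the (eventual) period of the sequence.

Computing terms: s_0 = 8; s_1 = 31; s_2 = 28; s_3 = 11; s_4 = 22; s_5 = 34; s_6 = 15; s_7 = 13; s_8 = 2; s_9 = 24; s_{10} = 34; s_{11} = 25; s_{12} = 23; s_{13} = 19; s_{14} = 5; s_{15} = 14; s_{16} = 39; s_{17} = 23; s_{18} = 3; s_{19} = 32; s_{20} = 4; s_{21} = 35; s_{22} = 12; s_{23} = 15; s_{24} = 32; s_{25} = 21; s_{26} = 9; s_{27} = 28; s_{28} = 30; s_{29} = 41; s_{30} = 19; s_{31} = 9; s_{32} = 18; s_{33} = 20; s_{34} = 24; s_{35} = 38; s_{36} = 29; s_{37} = 4; s_{38} = 20; s_{39} = 40; s_{40} = 11; s_{41} = 39; s_{42} = 8; s_{43} = 31.
The sequence repeats with period 42.

42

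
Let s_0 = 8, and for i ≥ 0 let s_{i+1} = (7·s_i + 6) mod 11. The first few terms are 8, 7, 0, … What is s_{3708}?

Computing terms: s_0 = 8,  s_1 = 7,  s_2 = 0,  s_3 = 6,  s_4 = 4,  s_5 = 1,  s_6 = 2,  s_7 = 9,  s_8 = 3,  s_9 = 5,  s_{10} = 8.
Since s_{10} = s_0 = 8, the sequence is periodic with period 10.
(3708 - 0) mod 10 = 8, so s_{3708} = s_8 = 3.

3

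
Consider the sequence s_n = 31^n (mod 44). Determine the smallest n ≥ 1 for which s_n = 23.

We have s_0 = 1, s_1 = 31, s_2 = 37, s_3 = 3, s_4 = 5, s_5 = 23, s_6 = 9, s_7 = 15, s_8 = 25, s_9 = 27, s_{10} = 1.
The sequence repeats with period 10.
The value 23 first appears (with n ≥ 1) at s_5.

5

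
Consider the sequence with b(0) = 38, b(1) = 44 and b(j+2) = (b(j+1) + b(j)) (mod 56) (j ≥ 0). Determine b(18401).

We have b(0) = 38,  b(1) = 44,  b(2) = 26,  b(3) = 14,  b(4) = 40,  b(5) = 54,  b(6) = 38,  b(7) = 36,  b(8) = 18,  b(9) = 54,  b(10) = 16,  b(11) = 14,  b(12) = 30,  b(13) = 44,  b(14) = 18,  b(15) = 6,  b(16) = 24,  b(17) = 30,  b(18) = 54,  b(19) = 28,  b(20) = 26,  b(21) = 54,  b(22) = 24,  b(23) = 22,  b(24) = 46,  b(25) = 12,  b(26) = 2,  b(27) = 14,  b(28) = 16,  b(29) = 30,  b(30) = 46,  b(31) = 20,  b(32) = 10,  b(33) = 30,  b(34) = 40,  b(35) = 14,  b(36) = 54,  b(37) = 12,  b(38) = 10,  b(39) = 22,  b(40) = 32,  b(41) = 54,  b(42) = 30,  b(43) = 28,  b(44) = 2,  b(45) = 30,  b(46) = 32,  b(47) = 6,  b(48) = 38,  b(49) = 44.
Since (b(48), b(49)) = (b(0), b(1)) = (38, 44) (two consecutive terms determine the rest), the sequence is periodic with period 48.
(18401 - 0) mod 48 = 17, so b(18401) = b(17) = 30.

30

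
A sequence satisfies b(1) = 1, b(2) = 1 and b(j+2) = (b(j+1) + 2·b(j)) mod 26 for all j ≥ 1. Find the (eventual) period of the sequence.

12

b(1) = 1,  b(2) = 1,  b(3) = 3,  b(4) = 5,  b(5) = 11,  b(6) = 21,  b(7) = 17,  b(8) = 7,  b(9) = 15,  b(10) = 3,  b(11) = 7,  b(12) = 13,  b(13) = 1,  b(14) = 1.
The sequence repeats with period 12.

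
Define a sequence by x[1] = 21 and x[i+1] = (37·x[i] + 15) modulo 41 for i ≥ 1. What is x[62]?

13

We have x[1] = 21; x[2] = 13; x[3] = 4; x[4] = 40; x[5] = 19; x[6] = 21.
Since x[6] = x[1] = 21, the sequence is periodic with period 5.
So x[62] = x[1 + ((62-1) mod 5)] = x[2] = 13.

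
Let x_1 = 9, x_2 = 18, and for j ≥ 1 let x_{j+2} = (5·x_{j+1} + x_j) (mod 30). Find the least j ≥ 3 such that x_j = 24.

Listing terms: x_1 = 9,  x_2 = 18,  x_3 = 9,  x_4 = 3,  x_5 = 24,  x_6 = 3,  x_7 = 9,  x_8 = 18.
The sequence repeats with period 6.
The value 24 first appears (with j ≥ 3) at x_5.

5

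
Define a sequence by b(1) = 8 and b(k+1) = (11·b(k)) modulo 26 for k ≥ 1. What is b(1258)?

12

Listing terms: b(1) = 8,  b(2) = 10,  b(3) = 6,  b(4) = 14,  b(5) = 24,  b(6) = 4,  b(7) = 18,  b(8) = 16,  b(9) = 20,  b(10) = 12,  b(11) = 2,  b(12) = 22,  b(13) = 8.
Since b(13) = b(1) = 8, the sequence is periodic with period 12.
So b(1258) = b(1 + ((1258-1) mod 12)) = b(10) = 12.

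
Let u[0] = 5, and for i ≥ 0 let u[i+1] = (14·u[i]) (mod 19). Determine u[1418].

Computing terms: u[0] = 5; u[1] = 13; u[2] = 11; u[3] = 2; u[4] = 9; u[5] = 12; u[6] = 16; u[7] = 15; u[8] = 1; u[9] = 14; u[10] = 6; u[11] = 8; u[12] = 17; u[13] = 10; u[14] = 7; u[15] = 3; u[16] = 4; u[17] = 18; u[18] = 5.
Since u[18] = u[0] = 5, the sequence is periodic with period 18.
So u[1418] = u[0 + ((1418-0) mod 18)] = u[14] = 7.

7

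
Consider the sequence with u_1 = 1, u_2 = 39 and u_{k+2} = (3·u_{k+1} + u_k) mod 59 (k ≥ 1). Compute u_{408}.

Computing terms: u_1 = 1; u_2 = 39; u_3 = 0; u_4 = 39; u_5 = 58; u_6 = 36; u_7 = 48; u_8 = 3; u_9 = 57; u_{10} = 56; u_{11} = 48; u_{12} = 23; u_{13} = 58; u_{14} = 20; u_{15} = 0; u_{16} = 20; u_{17} = 1; u_{18} = 23; u_{19} = 11; u_{20} = 56; u_{21} = 2; u_{22} = 3; u_{23} = 11; u_{24} = 36; u_{25} = 1; u_{26} = 39.
The sequence repeats with period 24.
So u_{408} = u_{1 + ((408-1) mod 24)} = u_{24} = 36.

36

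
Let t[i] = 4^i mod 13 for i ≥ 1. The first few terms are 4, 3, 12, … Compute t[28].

t[1] = 4; t[2] = 3; t[3] = 12; t[4] = 9; t[5] = 10; t[6] = 1; t[7] = 4.
Since t[7] = t[1] = 4, the sequence is periodic with period 6.
So t[28] = t[1 + ((28-1) mod 6)] = t[4] = 9.

9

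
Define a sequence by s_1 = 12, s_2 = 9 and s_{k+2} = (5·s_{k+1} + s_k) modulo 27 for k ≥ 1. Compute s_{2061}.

We have s_1 = 12,  s_2 = 9,  s_3 = 3,  s_4 = 24,  s_5 = 15,  s_6 = 18,  s_7 = 24,  s_8 = 3,  s_9 = 12,  s_{10} = 9.
The sequence repeats with period 8.
So s_{2061} = s_{1 + ((2061-1) mod 8)} = s_5 = 15.

15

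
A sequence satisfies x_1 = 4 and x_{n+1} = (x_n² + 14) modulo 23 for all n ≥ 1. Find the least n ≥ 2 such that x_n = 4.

Computing terms: x_1 = 4, x_2 = 7, x_3 = 17, x_4 = 4.
Since x_4 = x_1 = 4, the sequence is periodic with period 3.
The value 4 next appears (with n ≥ 2) at x_4.

4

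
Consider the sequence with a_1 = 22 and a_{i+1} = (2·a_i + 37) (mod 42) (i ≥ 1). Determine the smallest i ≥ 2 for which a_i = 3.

6

Computing terms: a_1 = 22; a_2 = 39; a_3 = 31; a_4 = 15; a_5 = 25; a_6 = 3; a_7 = 1; a_8 = 39.
Since a_8 = a_2 = 39, the sequence is eventually periodic: after a pre-period of length 1 it cycles with period 6.
The value 3 first appears (with i ≥ 2) at a_6.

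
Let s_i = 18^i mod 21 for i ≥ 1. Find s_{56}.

We have s_1 = 18, s_2 = 9, s_3 = 15, s_4 = 18.
Since s_4 = s_1 = 18, the sequence is periodic with period 3.
(56 - 1) mod 3 = 1, so s_{56} = s_2 = 9.

9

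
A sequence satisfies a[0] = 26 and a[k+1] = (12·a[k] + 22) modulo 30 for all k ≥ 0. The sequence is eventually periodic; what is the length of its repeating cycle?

4

Computing terms: a[0] = 26; a[1] = 4; a[2] = 10; a[3] = 22; a[4] = 16; a[5] = 4.
Since a[5] = a[1] = 4, the sequence is eventually periodic: after a pre-period of length 1 it cycles with period 4.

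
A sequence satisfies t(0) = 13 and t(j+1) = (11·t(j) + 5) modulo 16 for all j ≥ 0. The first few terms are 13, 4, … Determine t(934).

Listing terms: t(0) = 13, t(1) = 4, t(2) = 1, t(3) = 0, t(4) = 5, t(5) = 12, t(6) = 9, t(7) = 8, t(8) = 13.
Since t(8) = t(0) = 13, the sequence is periodic with period 8.
So t(934) = t(0 + ((934-0) mod 8)) = t(6) = 9.

9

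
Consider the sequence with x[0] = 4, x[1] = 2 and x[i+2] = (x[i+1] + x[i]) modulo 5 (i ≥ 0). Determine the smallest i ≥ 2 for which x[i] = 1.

Computing terms: x[0] = 4,  x[1] = 2,  x[2] = 1,  x[3] = 3,  x[4] = 4,  x[5] = 2.
Since (x[4], x[5]) = (x[0], x[1]) = (4, 2) (two consecutive terms determine the rest), the sequence is periodic with period 4.
The value 1 first appears (with i ≥ 2) at x[2].

2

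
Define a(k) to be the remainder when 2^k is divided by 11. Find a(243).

Listing terms: a(0) = 1,  a(1) = 2,  a(2) = 4,  a(3) = 8,  a(4) = 5,  a(5) = 10,  a(6) = 9,  a(7) = 7,  a(8) = 3,  a(9) = 6,  a(10) = 1.
The sequence repeats with period 10.
So a(243) = a(0 + ((243-0) mod 10)) = a(3) = 8.

8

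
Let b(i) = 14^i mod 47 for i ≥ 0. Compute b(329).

Listing terms: b(0) = 1; b(1) = 14; b(2) = 8; b(3) = 18; b(4) = 17; b(5) = 3; b(6) = 42; b(7) = 24; b(8) = 7; b(9) = 4; b(10) = 9; b(11) = 32; b(12) = 25; b(13) = 21; b(14) = 12; b(15) = 27; b(16) = 2; b(17) = 28; b(18) = 16; b(19) = 36; b(20) = 34; b(21) = 6; b(22) = 37; b(23) = 1.
The sequence repeats with period 23.
So b(329) = b(0 + ((329-0) mod 23)) = b(7) = 24.

24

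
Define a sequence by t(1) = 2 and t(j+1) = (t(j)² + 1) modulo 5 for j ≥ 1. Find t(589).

2

Computing terms: t(1) = 2,  t(2) = 0,  t(3) = 1,  t(4) = 2.
The sequence repeats with period 3.
So t(589) = t(1 + ((589-1) mod 3)) = t(1) = 2.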